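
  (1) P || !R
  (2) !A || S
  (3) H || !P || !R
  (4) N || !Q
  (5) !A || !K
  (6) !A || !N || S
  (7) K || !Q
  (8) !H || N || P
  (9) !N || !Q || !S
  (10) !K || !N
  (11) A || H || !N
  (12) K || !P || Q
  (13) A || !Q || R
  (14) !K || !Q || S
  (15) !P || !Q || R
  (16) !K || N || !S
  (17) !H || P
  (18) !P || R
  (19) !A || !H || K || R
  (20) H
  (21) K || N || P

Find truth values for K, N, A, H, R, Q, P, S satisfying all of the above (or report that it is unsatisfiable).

Unit clause (H) forces H = True.
In (!H || P) only P is left, so P = True.
In (!P || R) only R is left, so R = True.
Try K = False:
  (K || !Q) forces Q = False.
  clause (K || !P || Q) is falsified — backtrack.
So K = True.
  then (!A || !K) forces A = False.
  then (!K || !N) forces N = False.
  then (!K || N || !S) forces S = False.
  then (N || !Q) forces Q = False.
All clauses satisfied.

K=T, N=F, A=F, H=T, R=T, Q=F, P=T, S=F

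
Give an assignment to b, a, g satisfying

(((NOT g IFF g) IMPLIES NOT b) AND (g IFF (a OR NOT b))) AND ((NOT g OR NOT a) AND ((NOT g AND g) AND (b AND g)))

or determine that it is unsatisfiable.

Case g = True: the conjunct NOT g is False.
Case g = False: the conjunct g is False.
Both cases fail — unsatisfiable.

The formula is unsatisfiable.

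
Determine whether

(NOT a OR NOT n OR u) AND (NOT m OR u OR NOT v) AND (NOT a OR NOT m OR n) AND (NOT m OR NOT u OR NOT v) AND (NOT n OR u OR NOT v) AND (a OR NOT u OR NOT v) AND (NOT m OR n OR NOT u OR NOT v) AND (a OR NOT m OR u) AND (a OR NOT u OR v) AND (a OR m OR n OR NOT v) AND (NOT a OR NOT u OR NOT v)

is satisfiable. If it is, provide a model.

v=F; u=T; n=T; a=T; m=F

Set v = False.
Set u = True.
  then (a OR NOT u OR v) forces a = True.
Set n = True.
Set m = False.
All clauses satisfied.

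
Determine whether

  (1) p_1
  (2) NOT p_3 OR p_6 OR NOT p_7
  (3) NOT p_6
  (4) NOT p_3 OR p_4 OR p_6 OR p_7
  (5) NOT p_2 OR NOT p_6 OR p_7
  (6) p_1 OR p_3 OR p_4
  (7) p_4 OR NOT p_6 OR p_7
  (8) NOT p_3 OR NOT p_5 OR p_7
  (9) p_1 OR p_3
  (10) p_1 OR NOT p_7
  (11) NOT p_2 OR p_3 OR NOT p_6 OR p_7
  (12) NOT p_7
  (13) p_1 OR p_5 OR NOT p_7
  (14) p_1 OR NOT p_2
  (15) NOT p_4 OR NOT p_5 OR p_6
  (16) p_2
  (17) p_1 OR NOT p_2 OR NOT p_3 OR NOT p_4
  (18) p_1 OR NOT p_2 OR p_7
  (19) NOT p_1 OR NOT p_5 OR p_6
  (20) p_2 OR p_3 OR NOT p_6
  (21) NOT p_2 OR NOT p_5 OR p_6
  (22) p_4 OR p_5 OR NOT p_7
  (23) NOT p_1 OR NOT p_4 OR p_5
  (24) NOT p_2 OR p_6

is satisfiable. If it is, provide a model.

Unsatisfiable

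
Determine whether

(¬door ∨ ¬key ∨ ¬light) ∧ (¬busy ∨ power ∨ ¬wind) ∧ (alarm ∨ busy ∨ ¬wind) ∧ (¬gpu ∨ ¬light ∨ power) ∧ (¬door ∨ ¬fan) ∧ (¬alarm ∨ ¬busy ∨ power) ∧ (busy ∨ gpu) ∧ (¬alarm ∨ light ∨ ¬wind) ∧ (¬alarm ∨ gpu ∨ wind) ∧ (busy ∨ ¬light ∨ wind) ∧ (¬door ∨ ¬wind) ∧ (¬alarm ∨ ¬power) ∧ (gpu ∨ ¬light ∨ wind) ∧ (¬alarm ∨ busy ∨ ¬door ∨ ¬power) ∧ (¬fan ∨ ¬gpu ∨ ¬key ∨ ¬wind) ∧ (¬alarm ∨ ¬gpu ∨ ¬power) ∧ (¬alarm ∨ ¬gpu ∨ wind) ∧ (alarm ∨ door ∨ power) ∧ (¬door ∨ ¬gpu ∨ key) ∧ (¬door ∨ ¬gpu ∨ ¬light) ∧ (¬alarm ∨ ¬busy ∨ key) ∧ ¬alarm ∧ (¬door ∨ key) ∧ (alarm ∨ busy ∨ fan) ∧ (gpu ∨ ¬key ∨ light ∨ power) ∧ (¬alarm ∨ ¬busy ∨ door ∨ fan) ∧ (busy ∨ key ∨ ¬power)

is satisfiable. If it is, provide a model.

door=F; alarm=F; gpu=F; fan=T; wind=T; light=T; busy=T; key=F; power=T

Unit clause (¬alarm) forces alarm = False.
Set door = False.
  then (alarm ∨ door ∨ power) forces power = True.
Set gpu = False.
  then (busy ∨ gpu) forces busy = True.
Set fan = True.
Set wind = True.
Set light = True.
Set key = False.
All clauses satisfied.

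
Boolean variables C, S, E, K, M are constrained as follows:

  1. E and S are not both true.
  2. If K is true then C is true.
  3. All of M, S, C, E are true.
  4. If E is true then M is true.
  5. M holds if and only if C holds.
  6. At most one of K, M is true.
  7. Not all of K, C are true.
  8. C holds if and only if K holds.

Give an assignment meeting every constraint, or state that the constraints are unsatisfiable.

No satisfying assignment exists.

Case S = True:
  (1) with S=T forces E = False.
  Constraint (3) is violated (E=F) — contradiction.
Case S = False:
  Constraint (3) is violated (S=F) — contradiction.
Both cases fail — unsatisfiable.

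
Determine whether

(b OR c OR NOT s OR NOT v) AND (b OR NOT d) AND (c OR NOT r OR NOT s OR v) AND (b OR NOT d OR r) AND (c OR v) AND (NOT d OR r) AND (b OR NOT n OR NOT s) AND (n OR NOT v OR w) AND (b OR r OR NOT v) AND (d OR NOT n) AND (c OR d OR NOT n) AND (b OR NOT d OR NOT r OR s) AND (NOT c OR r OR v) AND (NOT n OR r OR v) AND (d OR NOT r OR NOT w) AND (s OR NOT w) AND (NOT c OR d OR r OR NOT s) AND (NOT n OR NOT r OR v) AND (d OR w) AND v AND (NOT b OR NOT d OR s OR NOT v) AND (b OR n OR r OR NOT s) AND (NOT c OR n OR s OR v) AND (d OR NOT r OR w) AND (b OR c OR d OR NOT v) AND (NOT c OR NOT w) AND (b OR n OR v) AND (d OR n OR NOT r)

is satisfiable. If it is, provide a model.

Unit clause (v) forces v = True.
Set n = True.
  then (d OR NOT n) forces d = True.
  then (b OR NOT d) forces b = True.
  then (NOT d OR r) forces r = True.
  then (NOT b OR NOT d OR s OR NOT v) forces s = True.
Set c = False.
Set w = False.
All clauses satisfied.

n: True, b: True, c: False, w: False, r: True, v: True, d: True, s: True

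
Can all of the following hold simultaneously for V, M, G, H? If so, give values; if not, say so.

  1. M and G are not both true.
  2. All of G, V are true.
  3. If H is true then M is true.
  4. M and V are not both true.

V = True, M = False, G = True, H = False

  (1) M=F, G=T — not both ✓
  (2) {G, V}: all 2 true ✓
  (3) H=F ⇒ M: vacuous ✓
  (4) M=F, V=T — not both ✓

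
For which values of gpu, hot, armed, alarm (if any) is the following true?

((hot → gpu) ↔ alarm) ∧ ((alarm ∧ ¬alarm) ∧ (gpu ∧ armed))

The formula is unsatisfiable.

Case alarm = True: the conjunct ¬alarm is False.
Case alarm = False: the conjunct alarm is False.
Both cases fail — unsatisfiable.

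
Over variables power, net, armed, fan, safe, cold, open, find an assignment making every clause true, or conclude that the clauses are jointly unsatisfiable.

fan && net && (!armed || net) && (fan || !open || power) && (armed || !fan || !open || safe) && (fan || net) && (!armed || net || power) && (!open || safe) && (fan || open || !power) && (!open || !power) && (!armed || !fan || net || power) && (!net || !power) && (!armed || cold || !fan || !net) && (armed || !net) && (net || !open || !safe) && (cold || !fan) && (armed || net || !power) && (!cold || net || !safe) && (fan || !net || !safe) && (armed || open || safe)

Unit clause (fan) forces fan = True.
Unit clause (net) forces net = True.
In (!net || !power) only !power is left, so power = False.
In (armed || !net) only armed is left, so armed = True.
In (cold || !fan) only cold is left, so cold = True.
Set safe = True.
Set open = False.
All clauses satisfied.

power=F, net=T, armed=T, fan=T, safe=T, cold=T, open=F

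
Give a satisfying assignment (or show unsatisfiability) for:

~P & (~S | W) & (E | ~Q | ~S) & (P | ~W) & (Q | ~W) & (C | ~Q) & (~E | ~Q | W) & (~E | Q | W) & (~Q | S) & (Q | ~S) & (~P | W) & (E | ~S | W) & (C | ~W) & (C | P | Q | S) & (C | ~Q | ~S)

Unit clause (~P) forces P = False.
In (P | ~W) only ~W is left, so W = False.
In (~S | W) only ~S is left, so S = False.
In (~Q | S) only ~Q is left, so Q = False.
In (C | P | Q | S) only C is left, so C = True.
In (~E | Q | W) only ~E is left, so E = False.
All clauses satisfied.

S = False; Q = False; W = False; P = False; E = False; C = True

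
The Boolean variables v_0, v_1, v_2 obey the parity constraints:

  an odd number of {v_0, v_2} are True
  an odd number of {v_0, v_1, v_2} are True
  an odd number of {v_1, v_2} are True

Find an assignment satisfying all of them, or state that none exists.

v_0 = False, v_1 = False, v_2 = True

{v_0, v_2}: 1 true → odd ✓
{v_0, v_1, v_2}: 1 true → odd ✓
{v_1, v_2}: 1 true → odd ✓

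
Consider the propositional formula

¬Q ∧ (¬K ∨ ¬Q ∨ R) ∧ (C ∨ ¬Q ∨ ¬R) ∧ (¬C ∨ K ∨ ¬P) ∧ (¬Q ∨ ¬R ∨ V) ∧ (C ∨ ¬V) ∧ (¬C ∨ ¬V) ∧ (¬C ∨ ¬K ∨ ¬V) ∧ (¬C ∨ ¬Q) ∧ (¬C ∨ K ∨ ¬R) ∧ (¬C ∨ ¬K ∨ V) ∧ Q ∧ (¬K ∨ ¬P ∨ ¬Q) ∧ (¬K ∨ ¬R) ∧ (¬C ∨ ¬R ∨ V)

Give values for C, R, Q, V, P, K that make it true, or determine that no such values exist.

The formula is unsatisfiable.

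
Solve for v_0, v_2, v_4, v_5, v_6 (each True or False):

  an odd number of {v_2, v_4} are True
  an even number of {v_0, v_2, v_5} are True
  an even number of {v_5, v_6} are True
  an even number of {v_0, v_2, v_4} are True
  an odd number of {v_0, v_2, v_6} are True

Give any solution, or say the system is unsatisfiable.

Unsatisfiable — no assignment works.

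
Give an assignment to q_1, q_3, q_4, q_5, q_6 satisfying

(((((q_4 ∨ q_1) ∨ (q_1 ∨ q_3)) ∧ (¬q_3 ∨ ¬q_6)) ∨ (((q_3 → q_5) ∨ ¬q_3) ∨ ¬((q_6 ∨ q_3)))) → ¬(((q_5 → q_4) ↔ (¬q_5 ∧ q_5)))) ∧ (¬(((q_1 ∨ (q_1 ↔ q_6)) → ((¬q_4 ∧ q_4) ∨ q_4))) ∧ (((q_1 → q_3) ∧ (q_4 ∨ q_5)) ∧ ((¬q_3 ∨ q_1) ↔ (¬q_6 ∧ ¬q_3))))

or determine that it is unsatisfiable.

Case q_4 = True: the conjunct ¬(((q_1 ∨ (q_1 ↔ q_6)) → ((¬q_4 ∧ q_4) ∨ q_4))) becomes ¬(((q_1 ∨ (q_1 ↔ q_6)) → True)) = False.
Case q_4 = False: the formula simplifies to ((((q_1 ∨ (q_1 ∨ q_3)) ∧ (¬q_3 ∨ ¬q_6)) ∨ (((q_3 → q_5) ∨ ¬q_3) ∨ ¬((q_6 ∨ q_3)))) → ¬((¬q_5 ↔ (¬q_5 ∧ q_5)))) ∧ (¬(¬((q_1 ∨ (q_1 ↔ q_6)))) ∧ (((q_1 → q_3) ∧ q_5) ∧ ((¬q_3 ∨ q_1) ↔ (¬q_6 ∧ ¬q_3)))).
  q_5 = True: the conjunct (((q_1 ∨ (q_1 ∨ q_3)) ∧ (¬q_3 ∨ ¬q_6)) ∨ (((q_3 → q_5) ∨ ¬q_3) ∨ ¬((q_6 ∨ q_3)))) → ¬((¬q_5 ↔ (¬q_5 ∧ q_5))) becomes (((q_1 ∨ (q_1 ∨ q_3)) ∧ (¬q_3 ∨ ¬q_6)) ∨ True) → ¬True = False.
  q_5 = False: the conjunct q_5 is False.
Both cases fail — unsatisfiable.

No satisfying assignment exists.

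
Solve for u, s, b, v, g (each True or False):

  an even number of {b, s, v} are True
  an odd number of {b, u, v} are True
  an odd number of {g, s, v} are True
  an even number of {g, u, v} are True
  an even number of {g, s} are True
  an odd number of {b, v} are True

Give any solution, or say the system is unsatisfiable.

u: False, s: True, b: False, v: True, g: True

{b, s, v}: 2 true → even ✓
{b, u, v}: 1 true → odd ✓
{g, s, v}: 3 true → odd ✓
{g, u, v}: 2 true → even ✓
{g, s}: 2 true → even ✓
{b, v}: 1 true → odd ✓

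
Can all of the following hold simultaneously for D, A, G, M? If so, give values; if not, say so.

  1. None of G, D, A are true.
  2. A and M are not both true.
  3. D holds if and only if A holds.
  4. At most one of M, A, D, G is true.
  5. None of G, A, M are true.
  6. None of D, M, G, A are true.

D = False, A = False, G = False, M = False

  (1) {G, D, A}: 0 true — none ✓
  (2) A=F, M=F — not both ✓
  (3) D=F, A=F — same ✓
  (4) {M, A, D, G}: 0 true — at most one ✓
  (5) {G, A, M}: 0 true — none ✓
  (6) {D, M, G, A}: 0 true — none ✓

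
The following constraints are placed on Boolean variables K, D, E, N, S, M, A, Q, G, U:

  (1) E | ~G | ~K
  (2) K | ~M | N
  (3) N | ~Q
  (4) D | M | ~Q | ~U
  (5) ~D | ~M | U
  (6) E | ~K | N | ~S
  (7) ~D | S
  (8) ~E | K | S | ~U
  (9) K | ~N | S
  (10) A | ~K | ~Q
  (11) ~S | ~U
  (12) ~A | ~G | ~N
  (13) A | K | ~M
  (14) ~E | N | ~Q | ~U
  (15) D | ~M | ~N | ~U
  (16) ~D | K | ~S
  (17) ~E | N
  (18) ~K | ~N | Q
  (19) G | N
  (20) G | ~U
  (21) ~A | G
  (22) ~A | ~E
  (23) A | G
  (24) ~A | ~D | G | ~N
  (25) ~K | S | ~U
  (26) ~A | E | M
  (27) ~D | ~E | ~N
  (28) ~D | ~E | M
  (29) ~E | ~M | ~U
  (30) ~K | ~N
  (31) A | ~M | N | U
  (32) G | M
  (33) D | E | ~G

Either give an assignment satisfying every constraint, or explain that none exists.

K = False, D = False, E = True, N = True, S = True, M = False, A = False, Q = False, G = True, U = False

Try K = True:
  (~K | ~N) forces N = False.
  (N | ~Q) forces Q = False.
  (~E | N) forces E = False.
  (E | ~G | ~K) forces G = False.
  clause (G | N) is falsified — backtrack.
So K = False.
Try D = True:
  (~D | S) forces S = True.
  clause (~D | K | ~S) is falsified — backtrack.
So D = False.
Set E = True.
  then (~E | N) forces N = True.
  then (~A | ~E) forces A = False.
  then (A | G) forces G = True.
  then (K | ~N | S) forces S = True.
  then (~S | ~U) forces U = False.
  then (A | K | ~M) forces M = False.
Set Q = False.
All clauses satisfied.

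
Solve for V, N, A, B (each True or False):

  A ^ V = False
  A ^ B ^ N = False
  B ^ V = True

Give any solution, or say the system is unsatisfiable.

V: False; N: True; A: False; B: True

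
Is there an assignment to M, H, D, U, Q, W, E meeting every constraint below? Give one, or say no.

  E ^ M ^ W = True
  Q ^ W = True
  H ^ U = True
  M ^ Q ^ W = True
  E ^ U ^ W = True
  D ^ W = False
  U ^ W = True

M = False, H = True, D = True, U = False, Q = False, W = True, E = False

E ^ M ^ W = F ^ F ^ T = True ✓
Q ^ W = F ^ T = True ✓
H ^ U = T ^ F = True ✓
M ^ Q ^ W = F ^ F ^ T = True ✓
E ^ U ^ W = F ^ F ^ T = True ✓
D ^ W = T ^ T = False ✓
U ^ W = F ^ T = True ✓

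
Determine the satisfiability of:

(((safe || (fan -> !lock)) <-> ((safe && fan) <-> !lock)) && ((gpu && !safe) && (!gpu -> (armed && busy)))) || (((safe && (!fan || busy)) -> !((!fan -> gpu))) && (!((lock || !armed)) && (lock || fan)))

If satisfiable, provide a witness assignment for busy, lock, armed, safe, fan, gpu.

busy = True, lock = False, armed = True, safe = False, fan = True, gpu = False

  (((safe || (fan -> !lock)) <-> ((safe && fan) <-> !lock)) && ((gpu && !safe) && (!gpu -> (armed && busy)))) || (((safe && (!fan || busy)) -> !((!fan -> gpu))) && (!((lock || !armed)) && (lock || fan))) = True
    ((safe || (fan -> !lock)) <-> ((safe && fan) <-> !lock)) && ((gpu && !safe) && (!gpu -> (armed && busy))) = False
      (safe || (fan -> !lock)) <-> ((safe && fan) <-> !lock) = False
        safe || (fan -> !lock) = True
          fan -> !lock = True
            !lock = True
        (safe && fan) <-> !lock = False
          safe && fan = False
          !lock = True
      (gpu && !safe) && (!gpu -> (armed && busy)) = False
        gpu && !safe = False
          !safe = True
        !gpu -> (armed && busy) = True
          !gpu = True
          armed && busy = True
    ((safe && (!fan || busy)) -> !((!fan -> gpu))) && (!((lock || !armed)) && (lock || fan)) = True
      (safe && (!fan || busy)) -> !((!fan -> gpu)) = True
        safe && (!fan || busy) = False
          !fan || busy = True
            !fan = False
        !((!fan -> gpu)) = False
          !fan -> gpu = True
            !fan = False
      !((lock || !armed)) && (lock || fan) = True
        !((lock || !armed)) = True
          lock || !armed = False
            !armed = False
        lock || fan = True
The formula evaluates to True.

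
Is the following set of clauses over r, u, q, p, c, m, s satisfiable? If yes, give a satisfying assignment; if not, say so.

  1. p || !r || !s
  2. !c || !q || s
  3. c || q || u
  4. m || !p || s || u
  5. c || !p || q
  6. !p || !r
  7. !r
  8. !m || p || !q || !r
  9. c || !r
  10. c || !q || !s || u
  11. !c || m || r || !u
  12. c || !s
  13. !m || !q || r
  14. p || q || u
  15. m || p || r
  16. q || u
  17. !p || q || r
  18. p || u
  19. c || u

Unit clause (!r) forces r = False.
Set u = False.
  then (q || u) forces q = True.
  then (p || u) forces p = True.
  then (c || u) forces c = True.
  then (!c || !q || s) forces s = True.
  then (!m || !q || r) forces m = False.
All clauses satisfied.

r = False, u = False, q = True, p = True, c = True, m = False, s = True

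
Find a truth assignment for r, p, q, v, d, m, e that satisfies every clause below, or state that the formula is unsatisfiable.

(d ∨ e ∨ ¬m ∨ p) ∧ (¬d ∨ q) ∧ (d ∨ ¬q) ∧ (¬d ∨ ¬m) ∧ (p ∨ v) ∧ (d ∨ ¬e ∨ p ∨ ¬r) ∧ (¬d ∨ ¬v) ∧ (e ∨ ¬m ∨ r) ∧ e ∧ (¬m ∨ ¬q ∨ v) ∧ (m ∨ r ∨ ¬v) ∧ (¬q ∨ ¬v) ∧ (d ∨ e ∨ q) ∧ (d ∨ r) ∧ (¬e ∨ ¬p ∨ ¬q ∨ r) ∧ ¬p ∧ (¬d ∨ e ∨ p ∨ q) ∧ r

Case r = True:
  (e) forces e = True.
  (¬p) forces p = False.
  (p ∨ v) forces v = True.
  (d ∨ ¬e ∨ p ∨ ¬r) forces d = True.
  Clause (¬d ∨ ¬v) is falsified — contradiction.
Case r = False:
  Clause (r) is falsified — contradiction.
Both cases fail, so the formula is unsatisfiable.

Unsatisfiable — no assignment works.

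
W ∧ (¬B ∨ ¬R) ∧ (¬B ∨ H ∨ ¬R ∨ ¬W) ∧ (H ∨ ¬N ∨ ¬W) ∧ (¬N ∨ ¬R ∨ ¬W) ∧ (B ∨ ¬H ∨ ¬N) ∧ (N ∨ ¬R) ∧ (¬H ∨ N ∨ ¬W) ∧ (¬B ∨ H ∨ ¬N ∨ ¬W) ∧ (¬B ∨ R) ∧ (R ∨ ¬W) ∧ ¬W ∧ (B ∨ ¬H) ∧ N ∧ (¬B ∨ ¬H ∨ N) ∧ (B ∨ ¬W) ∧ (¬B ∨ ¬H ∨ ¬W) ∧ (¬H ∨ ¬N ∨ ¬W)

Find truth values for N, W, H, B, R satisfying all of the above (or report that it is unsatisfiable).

Case W = True:
  Clause (¬W) is falsified — contradiction.
Case W = False:
  Clause (W) is falsified — contradiction.
Both cases fail, so the formula is unsatisfiable.

Unsatisfiable — no assignment works.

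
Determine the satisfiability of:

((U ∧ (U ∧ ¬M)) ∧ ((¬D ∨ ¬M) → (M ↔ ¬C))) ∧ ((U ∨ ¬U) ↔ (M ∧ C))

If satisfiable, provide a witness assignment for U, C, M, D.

No satisfying assignment exists.

Case M = True: the conjunct ¬M is False.
Case M = False: the formula simplifies to ((U ∧ U) ∧ C) ∧ ¬((U ∨ ¬U)).
  U = True: the conjunct ¬((U ∨ ¬U)) becomes ¬((True ∨ False)) = False.
  U = False: the conjunct U is False.
Both cases fail — unsatisfiable.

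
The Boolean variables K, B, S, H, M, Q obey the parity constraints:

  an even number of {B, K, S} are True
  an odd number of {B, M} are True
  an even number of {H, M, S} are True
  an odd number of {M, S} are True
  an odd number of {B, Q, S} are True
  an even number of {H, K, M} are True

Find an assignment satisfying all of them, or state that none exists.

K = False, B = False, S = False, H = True, M = True, Q = True

{B, K, S}: 0 true → even ✓
{B, M}: 1 true → odd ✓
{H, M, S}: 2 true → even ✓
{M, S}: 1 true → odd ✓
{B, Q, S}: 1 true → odd ✓
{H, K, M}: 2 true → even ✓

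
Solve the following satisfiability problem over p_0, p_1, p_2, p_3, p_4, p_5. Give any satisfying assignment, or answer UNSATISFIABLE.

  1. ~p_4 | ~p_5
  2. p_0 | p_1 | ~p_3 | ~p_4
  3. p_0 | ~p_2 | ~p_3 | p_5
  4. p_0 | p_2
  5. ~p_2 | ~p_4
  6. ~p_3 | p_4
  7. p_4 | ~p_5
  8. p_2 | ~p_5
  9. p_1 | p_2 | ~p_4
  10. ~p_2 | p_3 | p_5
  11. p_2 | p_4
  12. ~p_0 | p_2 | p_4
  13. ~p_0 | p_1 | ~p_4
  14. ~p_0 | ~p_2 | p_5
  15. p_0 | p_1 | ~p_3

p_0=T, p_1=T, p_2=F, p_3=F, p_4=T, p_5=F

Try p_0 = False:
  (p_0 | p_2) forces p_2 = True.
  (~p_2 | ~p_4) forces p_4 = False.
  (~p_3 | p_4) forces p_3 = False.
  (p_4 | ~p_5) forces p_5 = False.
  clause (~p_2 | p_3 | p_5) is falsified — backtrack.
So p_0 = True.
Try p_1 = False:
  (~p_0 | p_1 | ~p_4) forces p_4 = False.
  (~p_3 | p_4) forces p_3 = False.
  (p_4 | ~p_5) forces p_5 = False.
  (~p_2 | p_3 | p_5) forces p_2 = False.
  clause (p_2 | p_4) is falsified — backtrack.
So p_1 = True.
Set p_2 = False.
  then (p_2 | ~p_5) forces p_5 = False.
  then (p_2 | p_4) forces p_4 = True.
Set p_3 = False.
All clauses satisfied.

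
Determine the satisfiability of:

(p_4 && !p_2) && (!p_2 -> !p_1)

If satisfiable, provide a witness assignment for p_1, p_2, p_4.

p_1=F, p_2=F, p_4=T

  p_4 && !p_2 = True
    !p_2 = True
  !p_2 -> !p_1 = True
    !p_2 = True
    !p_1 = True
Both conjuncts True, so the formula holds.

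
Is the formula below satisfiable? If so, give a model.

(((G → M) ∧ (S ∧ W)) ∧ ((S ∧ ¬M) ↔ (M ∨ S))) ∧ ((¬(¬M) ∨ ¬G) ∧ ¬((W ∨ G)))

The formula is unsatisfiable.

Case W = True: the conjunct ¬((W ∨ G)) becomes ¬((True ∨ G)) = False.
Case W = False: the conjunct W is False.
Both cases fail — unsatisfiable.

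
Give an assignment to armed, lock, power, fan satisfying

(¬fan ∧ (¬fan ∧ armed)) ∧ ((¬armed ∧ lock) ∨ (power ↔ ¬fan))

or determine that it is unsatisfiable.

armed = True, lock = False, power = True, fan = False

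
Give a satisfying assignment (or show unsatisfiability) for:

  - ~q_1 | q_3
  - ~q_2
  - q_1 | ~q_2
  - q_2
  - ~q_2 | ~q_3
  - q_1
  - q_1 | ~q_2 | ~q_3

No satisfying assignment exists.

Case q_2 = True:
  Clause (~q_2) is falsified — contradiction.
Case q_2 = False:
  Clause (q_2) is falsified — contradiction.
Both cases fail, so the formula is unsatisfiable.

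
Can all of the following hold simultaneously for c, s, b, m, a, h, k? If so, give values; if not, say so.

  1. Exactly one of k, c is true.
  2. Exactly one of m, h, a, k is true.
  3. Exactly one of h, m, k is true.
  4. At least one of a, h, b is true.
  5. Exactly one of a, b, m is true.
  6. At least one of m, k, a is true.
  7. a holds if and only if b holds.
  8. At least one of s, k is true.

Unsatisfiable

Case b = True:
  (5) with b=T forces a = False.
  Constraint (7) is violated (a=F, b=T) — contradiction.
Case b = False:
  (7) with b=F forces a = False.
  (4) with a=F, b=F forces h = True.
  (2) with h=T forces m = False.
  Constraint (5) is violated (a=F, b=F, m=F) — contradiction.
Both cases fail — unsatisfiable.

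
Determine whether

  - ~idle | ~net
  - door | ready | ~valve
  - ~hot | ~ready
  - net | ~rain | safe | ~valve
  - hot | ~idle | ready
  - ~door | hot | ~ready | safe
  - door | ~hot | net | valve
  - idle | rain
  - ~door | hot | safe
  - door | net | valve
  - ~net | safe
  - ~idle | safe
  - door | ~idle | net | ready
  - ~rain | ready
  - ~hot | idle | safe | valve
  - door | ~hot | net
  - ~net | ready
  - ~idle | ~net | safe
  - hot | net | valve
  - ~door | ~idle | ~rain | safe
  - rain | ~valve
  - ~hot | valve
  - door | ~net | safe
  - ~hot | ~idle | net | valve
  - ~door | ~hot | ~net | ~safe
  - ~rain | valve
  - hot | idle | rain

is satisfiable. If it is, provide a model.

ready=T, hot=F, safe=T, valve=T, door=F, net=F, rain=T, idle=F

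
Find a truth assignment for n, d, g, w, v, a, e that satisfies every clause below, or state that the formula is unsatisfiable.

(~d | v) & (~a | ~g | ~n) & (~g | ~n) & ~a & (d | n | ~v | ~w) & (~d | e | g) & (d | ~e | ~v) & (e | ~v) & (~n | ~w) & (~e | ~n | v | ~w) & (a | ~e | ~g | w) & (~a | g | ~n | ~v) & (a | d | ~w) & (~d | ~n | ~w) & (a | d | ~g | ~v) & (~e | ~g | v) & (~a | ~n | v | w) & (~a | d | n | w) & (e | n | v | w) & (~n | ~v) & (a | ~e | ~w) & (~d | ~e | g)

n = True; d = False; g = False; w = False; v = False; a = False; e = True

Unit clause (~a) forces a = False.
Set n = True.
  then (~g | ~n) forces g = False.
  then (~n | ~w) forces w = False.
  then (~n | ~v) forces v = False.
  then (~d | v) forces d = False.
Set e = True.
All clauses satisfied.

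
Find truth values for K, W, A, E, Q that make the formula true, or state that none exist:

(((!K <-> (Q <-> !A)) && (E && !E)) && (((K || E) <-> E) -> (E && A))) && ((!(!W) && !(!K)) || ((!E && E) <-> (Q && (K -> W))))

Case E = True: the conjunct !E is False.
Case E = False: the conjunct E is False.
Both cases fail — unsatisfiable.

No satisfying assignment exists.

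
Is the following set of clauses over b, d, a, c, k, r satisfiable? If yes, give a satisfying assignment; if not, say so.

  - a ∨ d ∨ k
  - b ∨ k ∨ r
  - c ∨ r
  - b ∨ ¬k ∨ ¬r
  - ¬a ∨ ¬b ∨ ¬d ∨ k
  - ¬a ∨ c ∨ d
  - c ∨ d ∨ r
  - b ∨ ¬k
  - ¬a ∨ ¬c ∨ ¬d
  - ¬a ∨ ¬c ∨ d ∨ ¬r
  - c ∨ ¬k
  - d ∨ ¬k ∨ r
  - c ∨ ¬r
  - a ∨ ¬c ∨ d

b = True; d = True; a = False; c = True; k = False; r = True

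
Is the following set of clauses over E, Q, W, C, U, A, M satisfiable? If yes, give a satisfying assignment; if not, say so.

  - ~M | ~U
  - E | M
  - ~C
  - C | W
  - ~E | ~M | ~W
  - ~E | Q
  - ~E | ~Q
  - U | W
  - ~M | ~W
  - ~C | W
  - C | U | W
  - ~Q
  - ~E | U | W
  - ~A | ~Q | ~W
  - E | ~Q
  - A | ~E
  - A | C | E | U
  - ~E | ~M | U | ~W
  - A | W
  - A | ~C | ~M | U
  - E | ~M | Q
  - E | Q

Unsatisfiable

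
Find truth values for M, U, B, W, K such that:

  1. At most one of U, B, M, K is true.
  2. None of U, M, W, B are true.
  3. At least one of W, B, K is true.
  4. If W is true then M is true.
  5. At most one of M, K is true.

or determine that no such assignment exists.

M: False, U: False, B: False, W: False, K: True

  (1) {U, B, M, K}: 1 true — at most one ✓
  (2) {U, M, W, B}: 0 true — none ✓
  (3) {W, B, K}: 1 true — at least one ✓
  (4) W=F ⇒ M: vacuous ✓
  (5) {M, K}: 1 true — at most one ✓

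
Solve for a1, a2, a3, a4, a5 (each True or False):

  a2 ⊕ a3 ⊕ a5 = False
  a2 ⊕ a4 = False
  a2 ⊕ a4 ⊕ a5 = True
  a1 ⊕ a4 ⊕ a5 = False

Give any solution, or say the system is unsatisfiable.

a1 = False, a2 = True, a3 = False, a4 = True, a5 = True

a2 ⊕ a3 ⊕ a5 = T ⊕ F ⊕ T = False ✓
a2 ⊕ a4 = T ⊕ T = False ✓
a2 ⊕ a4 ⊕ a5 = T ⊕ T ⊕ T = True ✓
a1 ⊕ a4 ⊕ a5 = F ⊕ T ⊕ T = False ✓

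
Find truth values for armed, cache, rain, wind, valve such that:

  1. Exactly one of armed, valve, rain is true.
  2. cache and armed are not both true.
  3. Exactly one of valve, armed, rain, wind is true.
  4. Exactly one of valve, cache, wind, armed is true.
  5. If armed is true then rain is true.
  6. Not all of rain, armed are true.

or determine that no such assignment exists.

armed = False, cache = False, rain = False, wind = False, valve = True

  (1) {armed, valve, rain}: 1 true — exactly one ✓
  (2) cache=F, armed=F — not both ✓
  (3) {valve, armed, rain, wind}: 1 true — exactly one ✓
  (4) {valve, cache, wind, armed}: 1 true — exactly one ✓
  (5) armed=F ⇒ rain: vacuous ✓
  (6) {rain, armed}: 0/2 true — not all ✓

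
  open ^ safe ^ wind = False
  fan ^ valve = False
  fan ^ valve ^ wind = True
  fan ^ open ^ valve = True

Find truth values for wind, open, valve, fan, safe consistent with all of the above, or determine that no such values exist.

wind=T, open=T, valve=T, fan=T, safe=F

open ^ safe ^ wind = T ^ F ^ T = False ✓
fan ^ valve = T ^ T = False ✓
fan ^ valve ^ wind = T ^ T ^ T = True ✓
fan ^ open ^ valve = T ^ T ^ T = True ✓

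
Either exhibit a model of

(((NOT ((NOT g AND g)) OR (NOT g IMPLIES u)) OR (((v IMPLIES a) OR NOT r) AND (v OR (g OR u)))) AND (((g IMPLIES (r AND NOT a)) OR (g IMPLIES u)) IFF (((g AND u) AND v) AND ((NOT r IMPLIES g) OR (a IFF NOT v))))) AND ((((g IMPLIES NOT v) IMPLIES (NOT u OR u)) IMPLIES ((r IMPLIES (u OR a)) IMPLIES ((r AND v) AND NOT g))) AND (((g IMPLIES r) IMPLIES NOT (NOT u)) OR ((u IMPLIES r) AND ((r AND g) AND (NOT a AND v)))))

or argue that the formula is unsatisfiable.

Case g = True: the formula simplifies to (((r AND NOT a) OR u) IFF (u AND v)) AND (((NOT v IMPLIES (NOT u OR u)) IMPLIES NOT ((r IMPLIES (u OR a)))) AND ((r IMPLIES NOT (NOT u)) OR ((u IMPLIES r) AND (r AND (NOT a AND v))))).
  u = True: the conjunct (NOT v IMPLIES (NOT u OR u)) IMPLIES NOT ((r IMPLIES (u OR a))) becomes (NOT v IMPLIES True) IMPLIES NOT True = False.
  u = False: simplifies to NOT ((r AND NOT a)) AND (NOT ((r IMPLIES a)) AND (NOT r OR (r AND (NOT a AND v)))).
    r = True: simplifies to NOT (NOT a) AND (NOT a AND (NOT a AND v)).
      a = True: the conjunct NOT a is False.
      a = False: the conjunct NOT (NOT a) becomes NOT (NOT False) = False.
    r = False: the conjunct NOT ((r IMPLIES a)) becomes NOT ((False IMPLIES a)) = False.
Case g = False: the conjunct ((g IMPLIES (r AND NOT a)) OR (g IMPLIES u)) IFF (((g AND u) AND v) AND ((NOT r IMPLIES g) OR (a IFF NOT v))) becomes (True OR True) IFF (False AND (r OR (a IFF NOT v))) = False.
Both cases fail — unsatisfiable.

Unsatisfiable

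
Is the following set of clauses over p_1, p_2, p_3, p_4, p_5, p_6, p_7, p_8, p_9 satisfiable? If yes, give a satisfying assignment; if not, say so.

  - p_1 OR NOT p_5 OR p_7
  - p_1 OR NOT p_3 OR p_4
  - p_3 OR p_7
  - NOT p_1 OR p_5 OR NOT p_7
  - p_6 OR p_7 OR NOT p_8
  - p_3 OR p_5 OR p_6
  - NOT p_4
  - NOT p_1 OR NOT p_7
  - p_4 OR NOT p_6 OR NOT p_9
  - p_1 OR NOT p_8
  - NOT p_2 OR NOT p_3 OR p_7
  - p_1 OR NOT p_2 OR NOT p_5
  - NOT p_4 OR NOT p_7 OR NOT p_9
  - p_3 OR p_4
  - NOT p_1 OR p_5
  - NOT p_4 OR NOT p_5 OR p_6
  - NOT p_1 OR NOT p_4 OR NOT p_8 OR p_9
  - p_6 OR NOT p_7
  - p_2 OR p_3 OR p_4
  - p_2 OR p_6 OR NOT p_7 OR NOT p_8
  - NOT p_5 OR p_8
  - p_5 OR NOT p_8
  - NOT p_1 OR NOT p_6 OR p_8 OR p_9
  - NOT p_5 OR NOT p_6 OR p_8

Unit clause (NOT p_4) forces p_4 = False.
In (p_3 OR p_4) only p_3 is left, so p_3 = True.
In (p_1 OR NOT p_3 OR p_4) only p_1 is left, so p_1 = True.
In (NOT p_1 OR NOT p_7) only NOT p_7 is left, so p_7 = False.
In (NOT p_2 OR NOT p_3 OR p_7) only NOT p_2 is left, so p_2 = False.
In (NOT p_1 OR p_5) only p_5 is left, so p_5 = True.
In (NOT p_5 OR p_8) only p_8 is left, so p_8 = True.
In (p_6 OR p_7 OR NOT p_8) only p_6 is left, so p_6 = True.
In (p_4 OR NOT p_6 OR NOT p_9) only NOT p_9 is left, so p_9 = False.
All clauses satisfied.

p_1 = True, p_2 = False, p_3 = True, p_4 = False, p_5 = True, p_6 = True, p_7 = False, p_8 = True, p_9 = False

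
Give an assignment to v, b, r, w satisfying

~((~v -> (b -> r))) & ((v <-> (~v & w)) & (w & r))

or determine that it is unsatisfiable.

Case r = True: the conjunct ~((~v -> (b -> r))) becomes ~((~v -> True)) = False.
Case r = False: the conjunct r is False.
Both cases fail — unsatisfiable.

The formula is unsatisfiable.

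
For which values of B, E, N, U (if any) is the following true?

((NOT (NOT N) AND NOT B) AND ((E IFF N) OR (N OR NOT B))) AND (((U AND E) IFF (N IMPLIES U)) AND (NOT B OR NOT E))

B=F, E=T, N=T, U=F

  (NOT (NOT N) AND NOT B) AND ((E IFF N) OR (N OR NOT B)) = True
    NOT (NOT N) AND NOT B = True
      NOT (NOT N) = True
        NOT N = False
      NOT B = True
    (E IFF N) OR (N OR NOT B) = True
      E IFF N = True
      N OR NOT B = True
        NOT B = True
  ((U AND E) IFF (N IMPLIES U)) AND (NOT B OR NOT E) = True
    (U AND E) IFF (N IMPLIES U) = True
      U AND E = False
      N IMPLIES U = False
    NOT B OR NOT E = True
      NOT B = True
      NOT E = False
Both conjuncts True, so the formula holds.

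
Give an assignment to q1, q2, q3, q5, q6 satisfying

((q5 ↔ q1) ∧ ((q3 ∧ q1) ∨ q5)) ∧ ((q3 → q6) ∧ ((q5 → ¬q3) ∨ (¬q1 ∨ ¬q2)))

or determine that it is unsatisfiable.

q1 = True, q2 = False, q3 = True, q5 = True, q6 = True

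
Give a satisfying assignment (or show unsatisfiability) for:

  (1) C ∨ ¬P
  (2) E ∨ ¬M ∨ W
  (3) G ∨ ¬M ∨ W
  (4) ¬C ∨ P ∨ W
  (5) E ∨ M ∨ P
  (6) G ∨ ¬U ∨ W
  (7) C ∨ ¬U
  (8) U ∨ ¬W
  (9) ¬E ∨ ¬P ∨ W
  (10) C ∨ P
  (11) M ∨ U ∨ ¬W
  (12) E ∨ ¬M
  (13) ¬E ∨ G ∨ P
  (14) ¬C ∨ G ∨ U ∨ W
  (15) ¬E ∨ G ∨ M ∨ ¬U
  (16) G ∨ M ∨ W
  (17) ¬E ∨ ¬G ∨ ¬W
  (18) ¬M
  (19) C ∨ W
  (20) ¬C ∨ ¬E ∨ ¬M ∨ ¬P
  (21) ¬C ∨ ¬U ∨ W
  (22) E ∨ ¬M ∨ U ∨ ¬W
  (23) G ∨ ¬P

C: True; E: False; U: False; G: True; M: False; W: False; P: True

Unit clause (¬M) forces M = False.
Try C = False:
  (C ∨ ¬P) forces P = False.
  clause (C ∨ P) is falsified — backtrack.
So C = True.
Set E = False.
  then (E ∨ M ∨ P) forces P = True.
  then (G ∨ ¬P) forces G = True.
Set U = False.
  then (U ∨ ¬W) forces W = False.
All clauses satisfied.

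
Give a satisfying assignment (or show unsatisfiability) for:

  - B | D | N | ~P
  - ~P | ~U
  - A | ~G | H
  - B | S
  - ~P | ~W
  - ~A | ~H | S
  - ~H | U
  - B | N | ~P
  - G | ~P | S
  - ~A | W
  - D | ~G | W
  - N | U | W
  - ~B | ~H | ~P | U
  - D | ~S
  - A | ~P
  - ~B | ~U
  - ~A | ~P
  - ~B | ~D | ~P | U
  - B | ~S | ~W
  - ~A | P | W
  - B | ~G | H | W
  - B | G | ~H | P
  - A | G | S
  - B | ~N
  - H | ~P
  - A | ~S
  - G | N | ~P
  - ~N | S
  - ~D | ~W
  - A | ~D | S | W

B=T; N=F; S=F; G=F; A=T; U=F; D=F; P=F; W=T; H=F

Try B = False:
  (B | S) forces S = True.
  (D | ~S) forces D = True.
  (B | ~S | ~W) forces W = False.
  (~A | W) forces A = False.
  clause (A | ~S) is falsified — backtrack.
So B = True.
  then (~B | ~U) forces U = False.
  then (~H | U) forces H = False.
  then (H | ~P) forces P = False.
Set N = False.
  then (N | U | W) forces W = True.
  then (~D | ~W) forces D = False.
  then (D | ~S) forces S = False.
Set G = False.
  then (A | G | S) forces A = True.
All clauses satisfied.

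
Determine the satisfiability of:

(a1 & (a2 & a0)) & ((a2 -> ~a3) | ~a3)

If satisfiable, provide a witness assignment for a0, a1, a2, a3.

a0 = True, a1 = True, a2 = True, a3 = False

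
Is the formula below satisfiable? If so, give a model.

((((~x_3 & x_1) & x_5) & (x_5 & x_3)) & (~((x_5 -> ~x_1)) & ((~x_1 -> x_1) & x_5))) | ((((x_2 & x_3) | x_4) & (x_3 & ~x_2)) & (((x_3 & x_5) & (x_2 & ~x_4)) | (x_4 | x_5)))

x_1=F, x_2=F, x_3=T, x_4=T, x_5=T

  ((((~x_3 & x_1) & x_5) & (x_5 & x_3)) & (~((x_5 -> ~x_1)) & ((~x_1 -> x_1) & x_5))) | ((((x_2 & x_3) | x_4) & (x_3 & ~x_2)) & (((x_3 & x_5) & (x_2 & ~x_4)) | (x_4 | x_5))) = True
    (((~x_3 & x_1) & x_5) & (x_5 & x_3)) & (~((x_5 -> ~x_1)) & ((~x_1 -> x_1) & x_5)) = False
      ((~x_3 & x_1) & x_5) & (x_5 & x_3) = False
        (~x_3 & x_1) & x_5 = False
          ~x_3 & x_1 = False
            ~x_3 = False
        x_5 & x_3 = True
      ~((x_5 -> ~x_1)) & ((~x_1 -> x_1) & x_5) = False
        ~((x_5 -> ~x_1)) = False
          x_5 -> ~x_1 = True
            ~x_1 = True
        (~x_1 -> x_1) & x_5 = False
          ~x_1 -> x_1 = False
            ~x_1 = True
    (((x_2 & x_3) | x_4) & (x_3 & ~x_2)) & (((x_3 & x_5) & (x_2 & ~x_4)) | (x_4 | x_5)) = True
      ((x_2 & x_3) | x_4) & (x_3 & ~x_2) = True
        (x_2 & x_3) | x_4 = True
          x_2 & x_3 = False
        x_3 & ~x_2 = True
          ~x_2 = True
      ((x_3 & x_5) & (x_2 & ~x_4)) | (x_4 | x_5) = True
        (x_3 & x_5) & (x_2 & ~x_4) = False
          x_3 & x_5 = True
          x_2 & ~x_4 = False
            ~x_4 = False
        x_4 | x_5 = True
The formula evaluates to True.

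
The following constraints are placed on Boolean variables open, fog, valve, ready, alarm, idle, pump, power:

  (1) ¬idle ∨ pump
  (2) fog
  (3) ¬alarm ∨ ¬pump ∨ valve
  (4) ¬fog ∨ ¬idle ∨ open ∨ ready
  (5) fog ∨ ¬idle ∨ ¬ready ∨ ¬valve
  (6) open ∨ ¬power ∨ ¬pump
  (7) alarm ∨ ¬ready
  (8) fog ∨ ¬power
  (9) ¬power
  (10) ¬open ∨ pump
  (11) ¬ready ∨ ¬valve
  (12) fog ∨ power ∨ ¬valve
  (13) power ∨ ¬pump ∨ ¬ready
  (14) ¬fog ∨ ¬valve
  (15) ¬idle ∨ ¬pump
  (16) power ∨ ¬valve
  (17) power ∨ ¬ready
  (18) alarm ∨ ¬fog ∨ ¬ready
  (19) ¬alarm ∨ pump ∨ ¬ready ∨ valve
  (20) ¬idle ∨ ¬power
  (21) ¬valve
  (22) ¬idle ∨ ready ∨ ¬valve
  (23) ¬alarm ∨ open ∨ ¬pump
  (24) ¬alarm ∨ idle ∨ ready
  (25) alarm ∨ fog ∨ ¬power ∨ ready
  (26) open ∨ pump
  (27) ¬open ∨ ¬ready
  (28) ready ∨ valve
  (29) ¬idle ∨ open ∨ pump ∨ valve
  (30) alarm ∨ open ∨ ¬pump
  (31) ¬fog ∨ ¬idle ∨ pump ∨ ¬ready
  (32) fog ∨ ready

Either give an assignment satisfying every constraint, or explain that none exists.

Case fog = True:
  (¬power) forces power = False.
  (¬fog ∨ ¬valve) forces valve = False.
  (power ∨ ¬ready) forces ready = False.
  Clause (ready ∨ valve) is falsified — contradiction.
Case fog = False:
  Clause (fog) is falsified — contradiction.
Both cases fail, so the formula is unsatisfiable.

Unsatisfiable — no assignment works.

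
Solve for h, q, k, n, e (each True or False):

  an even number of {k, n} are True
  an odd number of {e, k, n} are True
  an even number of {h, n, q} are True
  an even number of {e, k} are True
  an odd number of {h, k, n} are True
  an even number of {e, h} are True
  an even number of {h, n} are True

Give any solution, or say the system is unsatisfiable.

h=T; q=F; k=T; n=T; e=T

{k, n}: 2 true → even ✓
{e, k, n}: 3 true → odd ✓
{h, n, q}: 2 true → even ✓
{e, k}: 2 true → even ✓
{h, k, n}: 3 true → odd ✓
{e, h}: 2 true → even ✓
{h, n}: 2 true → even ✓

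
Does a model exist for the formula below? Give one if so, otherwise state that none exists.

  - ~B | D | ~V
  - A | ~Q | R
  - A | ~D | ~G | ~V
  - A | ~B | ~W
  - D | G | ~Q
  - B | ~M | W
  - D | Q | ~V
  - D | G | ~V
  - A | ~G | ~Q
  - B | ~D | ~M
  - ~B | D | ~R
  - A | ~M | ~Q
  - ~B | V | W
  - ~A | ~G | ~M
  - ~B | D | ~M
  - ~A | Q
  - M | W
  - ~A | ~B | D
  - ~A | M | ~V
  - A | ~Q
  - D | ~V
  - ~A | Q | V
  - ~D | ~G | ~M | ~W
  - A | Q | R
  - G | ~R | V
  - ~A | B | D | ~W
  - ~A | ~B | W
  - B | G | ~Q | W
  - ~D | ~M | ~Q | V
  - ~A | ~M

D: True, B: False, V: False, Q: True, W: True, M: False, R: True, G: True, A: True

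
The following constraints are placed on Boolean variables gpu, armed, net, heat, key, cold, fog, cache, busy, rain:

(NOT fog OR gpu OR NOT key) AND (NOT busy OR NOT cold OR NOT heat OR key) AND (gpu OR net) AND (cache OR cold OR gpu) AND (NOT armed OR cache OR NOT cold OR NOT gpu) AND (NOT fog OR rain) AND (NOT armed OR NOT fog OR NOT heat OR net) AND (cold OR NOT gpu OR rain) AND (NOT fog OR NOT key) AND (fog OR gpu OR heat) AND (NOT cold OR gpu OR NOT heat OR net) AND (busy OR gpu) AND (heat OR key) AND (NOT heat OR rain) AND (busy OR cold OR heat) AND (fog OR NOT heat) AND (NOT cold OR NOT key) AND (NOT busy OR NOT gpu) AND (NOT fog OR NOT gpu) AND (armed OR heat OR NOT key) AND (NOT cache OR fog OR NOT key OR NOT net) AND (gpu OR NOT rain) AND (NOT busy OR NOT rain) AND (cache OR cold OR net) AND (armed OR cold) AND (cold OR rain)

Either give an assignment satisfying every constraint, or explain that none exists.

The formula is unsatisfiable.

Case gpu = True:
  (NOT busy OR NOT gpu) forces busy = False.
  (NOT fog OR NOT gpu) forces fog = False.
  (fog OR NOT heat) forces heat = False.
  (heat OR key) forces key = True.
  (busy OR cold OR heat) forces cold = True.
  Clause (NOT cold OR NOT key) is falsified — contradiction.
Case gpu = False:
  (gpu OR net) forces net = True.
  (busy OR gpu) forces busy = True.
  (gpu OR NOT rain) forces rain = False.
  (NOT fog OR rain) forces fog = False.
  (fog OR gpu OR heat) forces heat = True.
  Clause (NOT heat OR rain) is falsified — contradiction.
Both cases fail, so the formula is unsatisfiable.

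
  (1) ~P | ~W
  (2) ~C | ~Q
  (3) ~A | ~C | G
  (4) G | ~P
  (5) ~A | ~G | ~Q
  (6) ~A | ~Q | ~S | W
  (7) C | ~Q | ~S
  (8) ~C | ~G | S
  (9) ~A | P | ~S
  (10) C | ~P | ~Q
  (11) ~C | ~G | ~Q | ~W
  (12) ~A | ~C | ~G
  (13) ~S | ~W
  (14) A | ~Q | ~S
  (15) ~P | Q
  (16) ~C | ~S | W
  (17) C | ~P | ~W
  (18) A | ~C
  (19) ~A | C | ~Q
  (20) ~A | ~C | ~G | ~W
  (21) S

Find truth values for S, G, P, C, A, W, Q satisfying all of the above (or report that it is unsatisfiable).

S=T; G=T; P=F; C=F; A=F; W=F; Q=F

Unit clause (S) forces S = True.
In (~S | ~W) only ~W is left, so W = False.
In (~C | ~S | W) only ~C is left, so C = False.
In (C | ~Q | ~S) only ~Q is left, so Q = False.
In (~P | Q) only ~P is left, so P = False.
In (~A | P | ~S) only ~A is left, so A = False.
Set G = True.
All clauses satisfied.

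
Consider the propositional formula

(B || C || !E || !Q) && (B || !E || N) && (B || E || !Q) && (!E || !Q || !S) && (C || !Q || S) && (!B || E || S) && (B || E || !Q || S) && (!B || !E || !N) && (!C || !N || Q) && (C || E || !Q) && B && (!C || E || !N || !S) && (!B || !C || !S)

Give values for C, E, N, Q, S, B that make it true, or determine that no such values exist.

Unit clause (B) forces B = True.
Set C = False.
Set E = True.
  then (!B || !E || !N) forces N = False.
Try Q = True:
  (!E || !Q || !S) forces S = False.
  clause (C || !Q || S) is falsified — backtrack.
So Q = False.
Set S = True.
All clauses satisfied.

C = False, E = True, N = False, Q = False, S = True, B = True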